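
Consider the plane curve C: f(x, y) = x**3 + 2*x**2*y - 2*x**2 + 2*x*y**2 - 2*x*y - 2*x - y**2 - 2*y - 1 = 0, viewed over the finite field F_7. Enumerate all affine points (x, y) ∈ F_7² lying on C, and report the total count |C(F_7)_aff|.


Affine F_7-points: {(0, 6), (2, 1), (2, 3), (3, 2), (3, 3), (4, 5), (5, 3), (5, 6), (6, 4), (6, 6)}; count = 10.

For each of the 49 pairs (x, y) ∈ F_7², evaluate f(x, y) mod 7. Record the zeros.
  x = 0: [0↦6, 1↦3, 2↦5, 3↦5, 4↦3, 5↦6, 6↦0]  zeros at y ∈ {6}
  x = 1: [0↦3, 1↦2, 2↦3, 3↦6, 4↦4, 5↦4, 6↦6]  zeros at y ∈ ∅
  x = 2: [0↦2, 1↦0, 2↦4, 3↦0, 4↦2, 5↦3, 6↦3]  zeros at y ∈ {1, 3}
  x = 3: [0↦2, 1↦3, 2↦0, 3↦0, 4↦3, 5↦2, 6↦4]  zeros at y ∈ {2, 3}
  x = 4: [0↦2, 1↦3, 2↦4, 3↦5, 4↦6, 5↦0, 6↦1]  zeros at y ∈ {5}
  x = 5: [0↦1, 1↦6, 2↦1, 3↦0, 4↦3, 5↦3, 6↦0]  zeros at y ∈ {3, 6}
  x = 6: [0↦5, 1↦4, 2↦4, 3↦5, 4↦0, 5↦3, 6↦0]  zeros at y ∈ {4, 6}
Collecting zeros: affine points = {(0, 6), (2, 1), (2, 3), (3, 2), (3, 3), (4, 5), (5, 3), (5, 6), (6, 4), (6, 6)}.
Total count |C(F_7)_aff| = 10.


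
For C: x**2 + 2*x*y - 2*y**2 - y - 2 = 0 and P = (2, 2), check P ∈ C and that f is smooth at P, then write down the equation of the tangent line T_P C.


Tangent line at P: 8*x - 5*y - 6 = 0.

Step 1: f(2, 2) = 0, so P lies on C.
Step 2: partial derivatives
  f_x(x, y) = 2*x + 2*y, f_y(x, y) = 2*x - 4*y - 1.
  f_x(P) = 8, f_y(P) = -5 (gradient nonzero, so P is smooth).
Step 3: tangent line at P: 8·(x − 2) + -5·(y − 2) = 0.
Expanding: 8*x - 5*y - 6 = 0.


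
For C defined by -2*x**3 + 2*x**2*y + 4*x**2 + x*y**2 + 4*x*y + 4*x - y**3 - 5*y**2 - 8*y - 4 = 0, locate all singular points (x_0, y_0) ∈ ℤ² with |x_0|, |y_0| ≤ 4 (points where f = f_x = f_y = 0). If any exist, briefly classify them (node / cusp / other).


Singular points: {(0, -2)}; classification: cusp.

Compute partial derivatives:
  f_x = -6*x**2 + 4*x*y + 8*x + y**2 + 4*y + 4.
  f_y = 2*x**2 + 2*x*y + 4*x - 3*y**2 - 10*y - 8.
Scan x_0 ∈ {−4, ..., 4}. For each x_0, f_y(x_0, y) is a polynomial in y; find its integer roots y ∈ {−4, ..., 4}, then test f_x and f at those candidates.
  x = -4: f_y(-4, y) = -3*y**2 - 18*y + 8; no integer root y with |y| ≤ 4.
  x = -3: f_y(-3, y) = -3*y**2 - 16*y - 2; no integer root y with |y| ≤ 4.
  x = -2: f_y(-2, y) = -3*y**2 - 14*y - 8; vanishes at y ∈ {-4}. (-2, -4): f_x = -4 ≠ 0.
  x = -1: f_y(-1, y) = -3*y**2 - 12*y - 10; no integer root y with |y| ≤ 4.
  x = 0: f_y(0, y) = -3*y**2 - 10*y - 8; vanishes at y ∈ {-2}. (0, -2): f_x = 0, f = 0 — SINGULAR.
  x = 1: f_y(1, y) = -3*y**2 - 8*y - 2; no integer root y with |y| ≤ 4.
  x = 2: f_y(2, y) = -3*y**2 - 6*y + 8; no integer root y with |y| ≤ 4.
  x = 3: f_y(3, y) = -3*y**2 - 4*y + 22; no integer root y with |y| ≤ 4.
  x = 4: f_y(4, y) = -3*y**2 - 2*y + 40; vanishes at y ∈ {-4}. (4, -4): f_x = -124 ≠ 0.
Only singular point on the grid: (0, -2).
Classify: substitute x = 0 + u, y = -2 + v and expand: f = -2*u**3 + 2*u**2*v + u*v**2 - v**3 + v**2.
No constant or linear terms (consistent with a singular point). Quadratic part: v**2. Cubic part: -2*u**3 + 2*u**2*v + u*v**2 - v**3.
The quadratic part v**2 is a perfect square, so there is a single (double) tangent line v = 0, i.e. y = -2. Restricting the cubic part to that line (v = 0) leaves -2*u**3 ≠ 0, so f is not divisible by v and the branch is v² ≈ 2*u**3 to lowest order — this is a cusp.
Classification: cusp.


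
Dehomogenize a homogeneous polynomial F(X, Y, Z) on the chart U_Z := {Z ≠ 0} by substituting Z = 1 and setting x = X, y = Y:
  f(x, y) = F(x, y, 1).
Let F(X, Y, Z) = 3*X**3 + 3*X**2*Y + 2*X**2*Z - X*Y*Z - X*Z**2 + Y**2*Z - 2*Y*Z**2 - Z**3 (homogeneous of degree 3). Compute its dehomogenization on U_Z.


f(x, y) = 3*x**3 + 3*x**2*y + 2*x**2 - x*y - x + y**2 - 2*y - 1

On U_Z we set Z = 1. Each monomial c·X^i·Y^j·Z^k in F becomes c·x^i·y^j·1^k = c·x^i·y^j.
Substituting Z = 1: F(X, Y, 1) = 3*x**3 + 3*x**2*y + 2*x**2 - x*y - x + y**2 - 2*y - 1.
Note: deg(f) ≤ deg(F) = 3; strict inequality happens when F is divisible by Z (lost terms).


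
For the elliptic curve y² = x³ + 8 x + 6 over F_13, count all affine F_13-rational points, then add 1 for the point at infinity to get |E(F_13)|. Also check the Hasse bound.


Affine points = {(2, 2), (2, 11), (6, 6), (6, 7), (8, 6), (8, 7), (9, 1), (9, 12), (12, 6), (12, 7)}; affine count = 10; |E(F_13)| = 11.

Discriminant check: Δ ∝ 4a³ + 27b² = 4·8³ + 27·6² = 4·512 + 27·36 ≡ 4 (mod 13). Nonzero ⇒ E is nonsingular.
For each x ∈ F_13, compute rhs = x³ + 8·x + 6 mod 13, then count y ∈ F_13 with y² ≡ rhs.
  x = 0: rhs = 6, matching y values: none (0 points).
  x = 1: rhs = 2, matching y values: none (0 points).
  x = 2: rhs = 4, matching y values: 2, 11 (2 points).
  x = 3: rhs = 5, matching y values: none (0 points).
  x = 4: rhs = 11, matching y values: none (0 points).
  x = 5: rhs = 2, matching y values: none (0 points).
  x = 6: rhs = 10, matching y values: 6, 7 (2 points).
  x = 7: rhs = 2, matching y values: none (0 points).
  x = 8: rhs = 10, matching y values: 6, 7 (2 points).
  x = 9: rhs = 1, matching y values: 1, 12 (2 points).
  x = 10: rhs = 7, matching y values: none (0 points).
  x = 11: rhs = 8, matching y values: none (0 points).
  x = 12: rhs = 10, matching y values: 6, 7 (2 points).
Total affine count: 10.
Full point count |E(F_13)| = 10 + 1 = 11.
Hasse bound: |11 − (13+1)| = |-3| = 3 ≤ 2√13 ≈ 7.2111 ✓.


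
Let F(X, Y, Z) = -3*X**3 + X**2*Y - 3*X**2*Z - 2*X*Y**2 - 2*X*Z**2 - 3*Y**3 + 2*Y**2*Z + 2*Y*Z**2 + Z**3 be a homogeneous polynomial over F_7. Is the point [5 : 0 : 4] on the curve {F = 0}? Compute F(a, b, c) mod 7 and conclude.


F(5,0,4) ≡ 6 (mod 7); P is NOT on the curve.

Evaluate F(5, 0, 4) term-by-term (mod 7).
  -3*X**3 ↦ -3·125·1·1 = -375
  X**2*Y ↦ 1·25·0·1 = 0
  -3*X**2*Z ↦ -3·25·1·4 = -300
  -2*X*Y**2 ↦ -2·5·0·1 = 0
  -2*X*Z**2 ↦ -2·5·1·16 = -160
  -3*Y**3 ↦ -3·1·0·1 = 0
  2*Y**2*Z ↦ 2·1·0·4 = 0
  2*Y*Z**2 ↦ 2·1·0·16 = 0
  Z**3 ↦ 1·1·1·64 = 64
Sum: F(5, 0, 4) = (-375) + (0) + (-300) + (0) + (-160) + (0) + (0) + (0) + (64) = -771.
Reducing mod 7: -771 ≡ 6 (mod 7).
Since F(a, b, c) ≡ 6 ≠ 0 (mod 7), P does NOT lie on the curve.


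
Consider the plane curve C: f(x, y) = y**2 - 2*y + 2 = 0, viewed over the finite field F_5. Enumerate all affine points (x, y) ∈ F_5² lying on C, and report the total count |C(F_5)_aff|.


Affine F_5-points: {(0, 3), (0, 4), (1, 3), (1, 4), (2, 3), (2, 4), (3, 3), (3, 4), (4, 3), (4, 4)}; count = 10.

For each of the 25 pairs (x, y) ∈ F_5², evaluate f(x, y) mod 5. Record the zeros.
  x = 0: [0↦2, 1↦1, 2↦2, 3↦0, 4↦0]  zeros at y ∈ {3, 4}
  x = 1: [0↦2, 1↦1, 2↦2, 3↦0, 4↦0]  zeros at y ∈ {3, 4}
  x = 2: [0↦2, 1↦1, 2↦2, 3↦0, 4↦0]  zeros at y ∈ {3, 4}
  x = 3: [0↦2, 1↦1, 2↦2, 3↦0, 4↦0]  zeros at y ∈ {3, 4}
  x = 4: [0↦2, 1↦1, 2↦2, 3↦0, 4↦0]  zeros at y ∈ {3, 4}
Collecting zeros: affine points = {(0, 3), (0, 4), (1, 3), (1, 4), (2, 3), (2, 4), (3, 3), (3, 4), (4, 3), (4, 4)}.
Total count |C(F_5)_aff| = 10.


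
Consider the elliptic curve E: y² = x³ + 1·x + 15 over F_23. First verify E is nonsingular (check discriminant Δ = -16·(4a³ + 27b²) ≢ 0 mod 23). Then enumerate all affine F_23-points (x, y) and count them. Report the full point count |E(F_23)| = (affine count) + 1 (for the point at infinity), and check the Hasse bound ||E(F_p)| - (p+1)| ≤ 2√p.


Affine points = {(2, 5), (2, 18), (8, 11), (8, 12), (10, 6), (10, 17), (11, 0), (14, 6), (14, 17), (15, 1), (15, 22), (17, 0), (18, 0), (19, 4), (19, 19), (20, 10), (20, 13), (22, 6), (22, 17)}; affine count = 19; |E(F_23)| = 20.

Discriminant check: Δ ∝ 4a³ + 27b² = 4·1³ + 27·15² = 4·1 + 27·225 ≡ 7 (mod 23). Nonzero ⇒ E is nonsingular.
For each x ∈ F_23, compute rhs = x³ + 1·x + 15 mod 23, then count y ∈ F_23 with y² ≡ rhs.
  x = 0: rhs = 15, matching y values: none (0 points).
  x = 1: rhs = 17, matching y values: none (0 points).
  x = 2: rhs = 2, matching y values: 5, 18 (2 points).
  x = 3: rhs = 22, matching y values: none (0 points).
  x = 4: rhs = 14, matching y values: none (0 points).
  x = 5: rhs = 7, matching y values: none (0 points).
  x = 6: rhs = 7, matching y values: none (0 points).
  x = 7: rhs = 20, matching y values: none (0 points).
  x = 8: rhs = 6, matching y values: 11, 12 (2 points).
  x = 9: rhs = 17, matching y values: none (0 points).
  x = 10: rhs = 13, matching y values: 6, 17 (2 points).
  x = 11: rhs = 0, matching y values: 0 (1 points).
  x = 12: rhs = 7, matching y values: none (0 points).
  x = 13: rhs = 17, matching y values: none (0 points).
  x = 14: rhs = 13, matching y values: 6, 17 (2 points).
  x = 15: rhs = 1, matching y values: 1, 22 (2 points).
  x = 16: rhs = 10, matching y values: none (0 points).
  x = 17: rhs = 0, matching y values: 0 (1 points).
  x = 18: rhs = 0, matching y values: 0 (1 points).
  x = 19: rhs = 16, matching y values: 4, 19 (2 points).
  x = 20: rhs = 8, matching y values: 10, 13 (2 points).
  x = 21: rhs = 5, matching y values: none (0 points).
  x = 22: rhs = 13, matching y values: 6, 17 (2 points).
Total affine count: 19.
Full point count |E(F_23)| = 19 + 1 = 20.
Hasse bound: |20 − (23+1)| = |-4| = 4 ≤ 2√23 ≈ 9.5917 ✓.


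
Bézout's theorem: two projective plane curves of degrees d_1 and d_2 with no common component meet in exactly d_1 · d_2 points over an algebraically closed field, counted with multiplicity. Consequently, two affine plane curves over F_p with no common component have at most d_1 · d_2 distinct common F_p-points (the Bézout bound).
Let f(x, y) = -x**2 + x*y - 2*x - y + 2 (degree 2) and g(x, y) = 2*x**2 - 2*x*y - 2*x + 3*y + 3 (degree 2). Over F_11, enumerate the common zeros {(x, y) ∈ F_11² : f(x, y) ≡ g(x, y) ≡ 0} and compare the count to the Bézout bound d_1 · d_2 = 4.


Common zeros: {(6, 7), (8, 8)}; count = 2; Bézout bound = 4.

deg(f) = 2, deg(g) = 2, so Bézout bound = 4.
Scan x ∈ F_11. For each x, list the y ∈ F_11 with f(x, y) ≡ 0 and those with g(x, y) ≡ 0 (mod 11); the common zeros in that column are the intersection.
  x = 0: f ≡ 0 at y ∈ {2}; g ≡ 0 at y ∈ {10}; common: ∅.
  x = 1: f ≡ 0 at y ∈ ∅; g ≡ 0 at y ∈ {8}; common: ∅.
  x = 2: f ≡ 0 at y ∈ {6}; g ≡ 0 at y ∈ {7}; common: ∅.
  x = 3: f ≡ 0 at y ∈ {1}; g ≡ 0 at y ∈ {5}; common: ∅.
  x = 4: f ≡ 0 at y ∈ {0}; g ≡ 0 at y ∈ {1}; common: ∅.
  x = 5: f ≡ 0 at y ∈ {0}; g ≡ 0 at y ∈ {3}; common: ∅.
  x = 6: f ≡ 0 at y ∈ {7}; g ≡ 0 at y ∈ {7}; common: {7}.
  x = 7: f ≡ 0 at y ∈ {1}; g ≡ 0 at y ∈ ∅; common: ∅.
  x = 8: f ≡ 0 at y ∈ {8}; g ≡ 0 at y ∈ {8}; common: {8}.
  x = 9: f ≡ 0 at y ∈ {8}; g ≡ 0 at y ∈ {1}; common: ∅.
  x = 10: f ≡ 0 at y ∈ {7}; g ≡ 0 at y ∈ {3}; common: ∅.
Collecting: common zeros = {(6, 7), (8, 8)}, so the count is 2.
Comparison with the Bézout bound: 2 ≤ 4 = deg(f)·deg(g), as expected for curves with no common component (the affine F_11-count falls short of the bound because intersections may lie at infinity, over extension fields, or carry multiplicity).


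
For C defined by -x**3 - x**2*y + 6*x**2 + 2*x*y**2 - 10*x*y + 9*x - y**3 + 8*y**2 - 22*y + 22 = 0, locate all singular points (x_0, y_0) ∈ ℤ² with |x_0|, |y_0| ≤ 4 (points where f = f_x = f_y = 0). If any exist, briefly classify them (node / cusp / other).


Singular points: {(1, 3)}; classification: cusp.

Compute partial derivatives:
  f_x = -3*x**2 - 2*x*y + 12*x + 2*y**2 - 10*y + 9.
  f_y = -x**2 + 4*x*y - 10*x - 3*y**2 + 16*y - 22.
Scan x_0 ∈ {−4, ..., 4}. For each x_0, f_y(x_0, y) is a polynomial in y; find its integer roots y ∈ {−4, ..., 4}, then test f_x and f at those candidates.
  x = -4: f_y(-4, y) = 2 - 3*y**2; no integer root y with |y| ≤ 4.
  x = -3: f_y(-3, y) = -3*y**2 + 4*y - 1; vanishes at y ∈ {1}. (-3, 1): f_x = -56 ≠ 0.
  x = -2: f_y(-2, y) = -3*y**2 + 8*y - 6; no integer root y with |y| ≤ 4.
  x = -1: f_y(-1, y) = -3*y**2 + 12*y - 13; no integer root y with |y| ≤ 4.
  x = 0: f_y(0, y) = -3*y**2 + 16*y - 22; no integer root y with |y| ≤ 4.
  x = 1: f_y(1, y) = -3*y**2 + 20*y - 33; vanishes at y ∈ {3}. (1, 3): f_x = 0, f = 0 — SINGULAR.
  x = 2: f_y(2, y) = -3*y**2 + 24*y - 46; no integer root y with |y| ≤ 4.
  x = 3: f_y(3, y) = -3*y**2 + 28*y - 61; no integer root y with |y| ≤ 4.
  x = 4: f_y(4, y) = -3*y**2 + 32*y - 78; no integer root y with |y| ≤ 4.
Only singular point on the grid: (1, 3).
Classify: substitute x = 1 + u, y = 3 + v and expand: f = -u**3 - u**2*v + 2*u*v**2 - v**3 + v**2.
No constant or linear terms (consistent with a singular point). Quadratic part: v**2. Cubic part: -u**3 - u**2*v + 2*u*v**2 - v**3.
The quadratic part v**2 is a perfect square, so there is a single (double) tangent line v = 0, i.e. y = 3. Restricting the cubic part to that line (v = 0) leaves -u**3 ≠ 0, so f is not divisible by v and the branch is v² ≈ u**3 to lowest order — this is a cusp.
Classification: cusp.


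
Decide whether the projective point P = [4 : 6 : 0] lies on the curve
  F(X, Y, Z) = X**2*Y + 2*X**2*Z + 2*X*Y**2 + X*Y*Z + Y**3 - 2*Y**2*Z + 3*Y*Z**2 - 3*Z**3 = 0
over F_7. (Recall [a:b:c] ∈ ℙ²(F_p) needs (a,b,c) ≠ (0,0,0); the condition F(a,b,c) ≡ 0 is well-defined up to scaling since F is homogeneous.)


F(4,6,0) ≡ 5 (mod 7); P is NOT on the curve.

Evaluate F(4, 6, 0) term-by-term (mod 7).
  X**2*Y ↦ 1·16·6·1 = 96
  2*X**2*Z ↦ 2·16·1·0 = 0
  2*X*Y**2 ↦ 2·4·36·1 = 288
  X*Y*Z ↦ 1·4·6·0 = 0
  Y**3 ↦ 1·1·216·1 = 216
  -2*Y**2*Z ↦ -2·1·36·0 = 0
  3*Y*Z**2 ↦ 3·1·6·0 = 0
  -3*Z**3 ↦ -3·1·1·0 = 0
Sum: F(4, 6, 0) = (96) + (0) + (288) + (0) + (216) + (0) + (0) + (0) = 600.
Reducing mod 7: 600 ≡ 5 (mod 7).
Since F(a, b, c) ≡ 5 ≠ 0 (mod 7), P does NOT lie on the curve.


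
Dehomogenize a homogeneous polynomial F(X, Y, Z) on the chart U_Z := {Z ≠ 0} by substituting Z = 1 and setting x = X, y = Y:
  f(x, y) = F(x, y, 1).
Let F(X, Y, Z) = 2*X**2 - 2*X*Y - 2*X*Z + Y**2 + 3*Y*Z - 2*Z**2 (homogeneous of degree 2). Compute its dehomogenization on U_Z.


f(x, y) = 2*x**2 - 2*x*y - 2*x + y**2 + 3*y - 2

On U_Z we set Z = 1. Each monomial c·X^i·Y^j·Z^k in F becomes c·x^i·y^j·1^k = c·x^i·y^j.
Substituting Z = 1: F(X, Y, 1) = 2*x**2 - 2*x*y - 2*x + y**2 + 3*y - 2.
Note: deg(f) ≤ deg(F) = 2; strict inequality happens when F is divisible by Z (lost terms).


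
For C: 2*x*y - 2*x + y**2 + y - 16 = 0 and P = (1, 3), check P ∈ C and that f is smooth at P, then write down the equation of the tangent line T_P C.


Tangent line at P: 4*x + 9*y - 31 = 0.

Step 1: f(1, 3) = 0, so P lies on C.
Step 2: partial derivatives
  f_x(x, y) = 2*y - 2, f_y(x, y) = 2*x + 2*y + 1.
  f_x(P) = 4, f_y(P) = 9 (gradient nonzero, so P is smooth).
Step 3: tangent line at P: 4·(x − 1) + 9·(y − 3) = 0.
Expanding: 4*x + 9*y - 31 = 0.


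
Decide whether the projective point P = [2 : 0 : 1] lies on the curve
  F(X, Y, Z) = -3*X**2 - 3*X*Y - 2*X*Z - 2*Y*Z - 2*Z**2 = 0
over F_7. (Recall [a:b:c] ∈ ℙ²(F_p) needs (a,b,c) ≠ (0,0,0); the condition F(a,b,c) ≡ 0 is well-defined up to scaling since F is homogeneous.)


F(2,0,1) ≡ 3 (mod 7); P is NOT on the curve.

Evaluate F(2, 0, 1) term-by-term (mod 7).
  -3*X**2 ↦ -3·4·1·1 = -12
  -3*X*Y ↦ -3·2·0·1 = 0
  -2*X*Z ↦ -2·2·1·1 = -4
  -2*Y*Z ↦ -2·1·0·1 = 0
  -2*Z**2 ↦ -2·1·1·1 = -2
Sum: F(2, 0, 1) = (-12) + (0) + (-4) + (0) + (-2) = -18.
Reducing mod 7: -18 ≡ 3 (mod 7).
Since F(a, b, c) ≡ 3 ≠ 0 (mod 7), P does NOT lie on the curve.


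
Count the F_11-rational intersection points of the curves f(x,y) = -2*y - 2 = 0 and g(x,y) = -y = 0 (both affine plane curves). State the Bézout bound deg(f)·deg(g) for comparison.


Common zeros: ∅; count = 0; Bézout bound = 1.

deg(f) = 1, deg(g) = 1, so Bézout bound = 1.
Scan x ∈ F_11. For each x, list the y ∈ F_11 with f(x, y) ≡ 0 and those with g(x, y) ≡ 0 (mod 11); the common zeros in that column are the intersection.
  x = 0: f ≡ 0 at y ∈ {10}; g ≡ 0 at y ∈ {0}; common: ∅.
  x = 1: f ≡ 0 at y ∈ {10}; g ≡ 0 at y ∈ {0}; common: ∅.
  x = 2: f ≡ 0 at y ∈ {10}; g ≡ 0 at y ∈ {0}; common: ∅.
  x = 3: f ≡ 0 at y ∈ {10}; g ≡ 0 at y ∈ {0}; common: ∅.
  x = 4: f ≡ 0 at y ∈ {10}; g ≡ 0 at y ∈ {0}; common: ∅.
  x = 5: f ≡ 0 at y ∈ {10}; g ≡ 0 at y ∈ {0}; common: ∅.
  x = 6: f ≡ 0 at y ∈ {10}; g ≡ 0 at y ∈ {0}; common: ∅.
  x = 7: f ≡ 0 at y ∈ {10}; g ≡ 0 at y ∈ {0}; common: ∅.
  x = 8: f ≡ 0 at y ∈ {10}; g ≡ 0 at y ∈ {0}; common: ∅.
  x = 9: f ≡ 0 at y ∈ {10}; g ≡ 0 at y ∈ {0}; common: ∅.
  x = 10: f ≡ 0 at y ∈ {10}; g ≡ 0 at y ∈ {0}; common: ∅.
Collecting: common zeros = ∅, so the count is 0.
Comparison with the Bézout bound: 0 ≤ 1 = deg(f)·deg(g), as expected for curves with no common component (the affine F_11-count falls short of the bound because intersections may lie at infinity, over extension fields, or carry multiplicity).


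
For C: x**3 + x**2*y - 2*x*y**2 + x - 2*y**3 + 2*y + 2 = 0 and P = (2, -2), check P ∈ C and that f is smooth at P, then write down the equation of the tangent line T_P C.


Tangent line at P: -3*x - 2*y + 2 = 0.

Step 1: f(2, -2) = 0, so P lies on C.
Step 2: partial derivatives
  f_x(x, y) = 3*x**2 + 2*x*y - 2*y**2 + 1, f_y(x, y) = x**2 - 4*x*y - 6*y**2 + 2.
  f_x(P) = -3, f_y(P) = -2 (gradient nonzero, so P is smooth).
Step 3: tangent line at P: -3·(x − 2) + -2·(y − -2) = 0.
Expanding: -3*x - 2*y + 2 = 0.


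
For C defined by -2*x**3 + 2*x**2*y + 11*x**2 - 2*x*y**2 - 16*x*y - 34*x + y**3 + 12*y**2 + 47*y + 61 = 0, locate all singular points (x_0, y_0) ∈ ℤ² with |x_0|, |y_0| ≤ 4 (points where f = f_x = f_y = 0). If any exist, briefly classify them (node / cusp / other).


Singular points: {(1, -3)}; classification: node.

Compute partial derivatives:
  f_x = -6*x**2 + 4*x*y + 22*x - 2*y**2 - 16*y - 34.
  f_y = 2*x**2 - 4*x*y - 16*x + 3*y**2 + 24*y + 47.
Scan x_0 ∈ {−4, ..., 4}. For each x_0, f_y(x_0, y) is a polynomial in y; find its integer roots y ∈ {−4, ..., 4}, then test f_x and f at those candidates.
  x = -4: f_y(-4, y) = 3*y**2 + 40*y + 143; no integer root y with |y| ≤ 4.
  x = -3: f_y(-3, y) = 3*y**2 + 36*y + 113; no integer root y with |y| ≤ 4.
  x = -2: f_y(-2, y) = 3*y**2 + 32*y + 87; no integer root y with |y| ≤ 4.
  x = -1: f_y(-1, y) = 3*y**2 + 28*y + 65; no integer root y with |y| ≤ 4.
  x = 0: f_y(0, y) = 3*y**2 + 24*y + 47; no integer root y with |y| ≤ 4.
  x = 1: f_y(1, y) = 3*y**2 + 20*y + 33; vanishes at y ∈ {-3}. (1, -3): f_x = 0, f = 0 — SINGULAR.
  x = 2: f_y(2, y) = 3*y**2 + 16*y + 23; no integer root y with |y| ≤ 4.
  x = 3: f_y(3, y) = 3*y**2 + 12*y + 17; no integer root y with |y| ≤ 4.
  x = 4: f_y(4, y) = 3*y**2 + 8*y + 15; no integer root y with |y| ≤ 4.
Only singular point on the grid: (1, -3).
Classify: substitute x = 1 + u, y = -3 + v and expand: f = -2*u**3 + 2*u**2*v - u**2 - 2*u*v**2 + v**3 + v**2.
No constant or linear terms (consistent with a singular point). Quadratic part: -u**2 + v**2. Cubic part: -2*u**3 + 2*u**2*v - 2*u*v**2 + v**3.
The quadratic part v**2 - u**2 = (v − u)(v + u) splits into two distinct linear factors, so there are two distinct tangent lines y − -3 = ±(x − 1) — this is a node (ordinary double point).
Classification: node.


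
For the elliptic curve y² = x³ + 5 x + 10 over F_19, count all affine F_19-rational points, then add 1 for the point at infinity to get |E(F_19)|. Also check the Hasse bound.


Affine points = {(1, 4), (1, 15), (2, 3), (2, 16), (6, 3), (6, 16), (8, 7), (8, 12), (9, 9), (9, 10), (11, 3), (11, 16), (13, 7), (13, 12), (16, 5), (16, 14), (17, 7), (17, 12), (18, 2), (18, 17)}; affine count = 20; |E(F_19)| = 21.

Discriminant check: Δ ∝ 4a³ + 27b² = 4·5³ + 27·10² = 4·125 + 27·100 ≡ 8 (mod 19). Nonzero ⇒ E is nonsingular.
For each x ∈ F_19, compute rhs = x³ + 5·x + 10 mod 19, then count y ∈ F_19 with y² ≡ rhs.
  x = 0: rhs = 10, matching y values: none (0 points).
  x = 1: rhs = 16, matching y values: 4, 15 (2 points).
  x = 2: rhs = 9, matching y values: 3, 16 (2 points).
  x = 3: rhs = 14, matching y values: none (0 points).
  x = 4: rhs = 18, matching y values: none (0 points).
  x = 5: rhs = 8, matching y values: none (0 points).
  x = 6: rhs = 9, matching y values: 3, 16 (2 points).
  x = 7: rhs = 8, matching y values: none (0 points).
  x = 8: rhs = 11, matching y values: 7, 12 (2 points).
  x = 9: rhs = 5, matching y values: 9, 10 (2 points).
  x = 10: rhs = 15, matching y values: none (0 points).
  x = 11: rhs = 9, matching y values: 3, 16 (2 points).
  x = 12: rhs = 12, matching y values: none (0 points).
  x = 13: rhs = 11, matching y values: 7, 12 (2 points).
  x = 14: rhs = 12, matching y values: none (0 points).
  x = 15: rhs = 2, matching y values: none (0 points).
  x = 16: rhs = 6, matching y values: 5, 14 (2 points).
  x = 17: rhs = 11, matching y values: 7, 12 (2 points).
  x = 18: rhs = 4, matching y values: 2, 17 (2 points).
Total affine count: 20.
Full point count |E(F_19)| = 20 + 1 = 21.
Hasse bound: |21 − (19+1)| = |1| = 1 ≤ 2√19 ≈ 8.7178 ✓.


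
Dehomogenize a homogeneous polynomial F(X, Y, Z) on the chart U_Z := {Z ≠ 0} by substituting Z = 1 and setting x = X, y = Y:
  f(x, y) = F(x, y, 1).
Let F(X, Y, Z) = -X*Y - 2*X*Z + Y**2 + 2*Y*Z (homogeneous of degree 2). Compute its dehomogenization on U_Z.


f(x, y) = -x*y - 2*x + y**2 + 2*y

On U_Z we set Z = 1. Each monomial c·X^i·Y^j·Z^k in F becomes c·x^i·y^j·1^k = c·x^i·y^j.
Substituting Z = 1: F(X, Y, 1) = -x*y - 2*x + y**2 + 2*y.
Note: deg(f) ≤ deg(F) = 2; strict inequality happens when F is divisible by Z (lost terms).


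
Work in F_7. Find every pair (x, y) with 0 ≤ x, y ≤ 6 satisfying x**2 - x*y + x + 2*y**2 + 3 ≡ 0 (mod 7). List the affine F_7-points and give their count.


Affine F_7-points: {(0, 3), (0, 4), (2, 3), (2, 5), (3, 1), (3, 4), (4, 1)}; count = 7.

For each of the 49 pairs (x, y) ∈ F_7², evaluate f(x, y) mod 7. Record the zeros.
  x = 0: [0↦3, 1↦5, 2↦4, 3↦0, 4↦0, 5↦4, 6↦5]  zeros at y ∈ {3, 4}
  x = 1: [0↦5, 1↦6, 2↦4, 3↦6, 4↦5, 5↦1, 6↦1]  zeros at y ∈ ∅
  x = 2: [0↦2, 1↦2, 2↦6, 3↦0, 4↦5, 5↦0, 6↦6]  zeros at y ∈ {3, 5}
  x = 3: [0↦1, 1↦0, 2↦3, 3↦3, 4↦0, 5↦1, 6↦6]  zeros at y ∈ {1, 4}
  x = 4: [0↦2, 1↦0, 2↦2, 3↦1, 4↦4, 5↦4, 6↦1]  zeros at y ∈ {1}
  x = 5: [0↦5, 1↦2, 2↦3, 3↦1, 4↦3, 5↦2, 6↦5]  zeros at y ∈ ∅
  x = 6: [0↦3, 1↦6, 2↦6, 3↦3, 4↦4, 5↦2, 6↦4]  zeros at y ∈ ∅
Collecting zeros: affine points = {(0, 3), (0, 4), (2, 3), (2, 5), (3, 1), (3, 4), (4, 1)}.
Total count |C(F_7)_aff| = 7.


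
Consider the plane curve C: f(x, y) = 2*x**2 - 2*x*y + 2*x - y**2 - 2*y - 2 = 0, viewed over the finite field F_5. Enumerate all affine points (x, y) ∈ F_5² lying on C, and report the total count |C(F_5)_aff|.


Affine F_5-points: {(0, 1), (0, 2), (1, 2), (1, 4), (2, 0), (2, 4)}; count = 6.

For each of the 25 pairs (x, y) ∈ F_5², evaluate f(x, y) mod 5. Record the zeros.
  x = 0: [0↦3, 1↦0, 2↦0, 3↦3, 4↦4]  zeros at y ∈ {1, 2}
  x = 1: [0↦2, 1↦2, 2↦0, 3↦1, 4↦0]  zeros at y ∈ {2, 4}
  x = 2: [0↦0, 1↦3, 2↦4, 3↦3, 4↦0]  zeros at y ∈ {0, 4}
  x = 3: [0↦2, 1↦3, 2↦2, 3↦4, 4↦4]  zeros at y ∈ ∅
  x = 4: [0↦3, 1↦2, 2↦4, 3↦4, 4↦2]  zeros at y ∈ ∅
Collecting zeros: affine points = {(0, 1), (0, 2), (1, 2), (1, 4), (2, 0), (2, 4)}.
Total count |C(F_5)_aff| = 6.


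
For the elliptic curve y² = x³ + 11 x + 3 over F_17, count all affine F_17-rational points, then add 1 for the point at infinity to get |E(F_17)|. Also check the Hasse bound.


Affine points = {(1, 7), (1, 10), (2, 4), (2, 13), (4, 3), (4, 14), (5, 8), (5, 9), (6, 8), (6, 9), (7, 7), (7, 10), (8, 5), (8, 12), (9, 7), (9, 10), (10, 5), (10, 12), (16, 5), (16, 12)}; affine count = 20; |E(F_17)| = 21.

Discriminant check: Δ ∝ 4a³ + 27b² = 4·11³ + 27·3² = 4·1331 + 27·9 ≡ 8 (mod 17). Nonzero ⇒ E is nonsingular.
For each x ∈ F_17, compute rhs = x³ + 11·x + 3 mod 17, then count y ∈ F_17 with y² ≡ rhs.
  x = 0: rhs = 3, matching y values: none (0 points).
  x = 1: rhs = 15, matching y values: 7, 10 (2 points).
  x = 2: rhs = 16, matching y values: 4, 13 (2 points).
  x = 3: rhs = 12, matching y values: none (0 points).
  x = 4: rhs = 9, matching y values: 3, 14 (2 points).
  x = 5: rhs = 13, matching y values: 8, 9 (2 points).
  x = 6: rhs = 13, matching y values: 8, 9 (2 points).
  x = 7: rhs = 15, matching y values: 7, 10 (2 points).
  x = 8: rhs = 8, matching y values: 5, 12 (2 points).
  x = 9: rhs = 15, matching y values: 7, 10 (2 points).
  x = 10: rhs = 8, matching y values: 5, 12 (2 points).
  x = 11: rhs = 10, matching y values: none (0 points).
  x = 12: rhs = 10, matching y values: none (0 points).
  x = 13: rhs = 14, matching y values: none (0 points).
  x = 14: rhs = 11, matching y values: none (0 points).
  x = 15: rhs = 7, matching y values: none (0 points).
  x = 16: rhs = 8, matching y values: 5, 12 (2 points).
Total affine count: 20.
Full point count |E(F_17)| = 20 + 1 = 21.
Hasse bound: |21 − (17+1)| = |3| = 3 ≤ 2√17 ≈ 8.2462 ✓.


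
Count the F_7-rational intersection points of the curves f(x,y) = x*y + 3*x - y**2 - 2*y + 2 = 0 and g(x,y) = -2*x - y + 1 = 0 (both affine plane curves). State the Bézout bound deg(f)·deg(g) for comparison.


Common zeros: {(4, 0), (5, 5)}; count = 2; Bézout bound = 2.

deg(f) = 2, deg(g) = 1, so Bézout bound = 2.
Scan x ∈ F_7. For each x, list the y ∈ F_7 with f(x, y) ≡ 0 and those with g(x, y) ≡ 0 (mod 7); the common zeros in that column are the intersection.
  x = 0: f ≡ 0 at y ∈ ∅; g ≡ 0 at y ∈ {1}; common: ∅.
  x = 1: f ≡ 0 at y ∈ {3}; g ≡ 0 at y ∈ {6}; common: ∅.
  x = 2: f ≡ 0 at y ∈ {1, 6}; g ≡ 0 at y ∈ {4}; common: ∅.
  x = 3: f ≡ 0 at y ∈ ∅; g ≡ 0 at y ∈ {2}; common: ∅.
  x = 4: f ≡ 0 at y ∈ {0, 2}; g ≡ 0 at y ∈ {0}; common: {0}.
  x = 5: f ≡ 0 at y ∈ {5}; g ≡ 0 at y ∈ {5}; common: {5}.
  x = 6: f ≡ 0 at y ∈ ∅; g ≡ 0 at y ∈ {3}; common: ∅.
Collecting: common zeros = {(4, 0), (5, 5)}, so the count is 2.
Comparison with the Bézout bound: 2 ≤ 2 = deg(f)·deg(g), as expected for curves with no common component (the bound is attained).


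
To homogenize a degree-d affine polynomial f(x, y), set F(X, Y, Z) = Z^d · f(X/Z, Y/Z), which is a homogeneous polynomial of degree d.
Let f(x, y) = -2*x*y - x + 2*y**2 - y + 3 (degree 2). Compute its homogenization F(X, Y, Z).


F(X, Y, Z) = -2*X*Y - X*Z + 2*Y**2 - Y*Z + 3*Z**2

deg(f) = 2.
Substitute x = X/Z, y = Y/Z into f, then multiply by Z^2.
  monomial -2·x^1·y^1 ↦ -2·X^1·Y^1·Z^0.
  monomial -1·x^1·y^0 ↦ -1·X^1·Y^0·Z^1.
  monomial 2·x^0·y^2 ↦ 2·X^0·Y^2·Z^0.
  monomial -1·x^0·y^1 ↦ -1·X^0·Y^1·Z^1.
  monomial 3·x^0·y^0 ↦ 3·X^0·Y^0·Z^2.
Collecting: F(X, Y, Z) = -2*X*Y - X*Z + 2*Y**2 - Y*Z + 3*Z**2.


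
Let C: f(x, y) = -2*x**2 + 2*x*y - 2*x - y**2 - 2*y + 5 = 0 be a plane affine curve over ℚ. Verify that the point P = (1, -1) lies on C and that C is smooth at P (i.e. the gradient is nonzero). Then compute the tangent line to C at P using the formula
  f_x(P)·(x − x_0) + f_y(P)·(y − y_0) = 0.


Tangent line at P: -8*x + 2*y + 10 = 0.

Step 1: f(1, -1) = 0, so P lies on C.
Step 2: partial derivatives
  f_x(x, y) = -4*x + 2*y - 2, f_y(x, y) = 2*x - 2*y - 2.
  f_x(P) = -8, f_y(P) = 2 (gradient nonzero, so P is smooth).
Step 3: tangent line at P: -8·(x − 1) + 2·(y − -1) = 0.
Expanding: -8*x + 2*y + 10 = 0.


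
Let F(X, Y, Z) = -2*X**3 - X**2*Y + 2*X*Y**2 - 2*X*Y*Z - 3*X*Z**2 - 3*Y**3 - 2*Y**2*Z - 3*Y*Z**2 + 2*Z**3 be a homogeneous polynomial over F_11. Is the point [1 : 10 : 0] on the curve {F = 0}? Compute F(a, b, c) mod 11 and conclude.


F(1,10,0) ≡ 4 (mod 11); P is NOT on the curve.

Evaluate F(1, 10, 0) term-by-term (mod 11).
  -2*X**3 ↦ -2·1·1·1 = -2
  -X**2*Y ↦ -1·1·10·1 = -10
  2*X*Y**2 ↦ 2·1·100·1 = 200
  -2*X*Y*Z ↦ -2·1·10·0 = 0
  -3*X*Z**2 ↦ -3·1·1·0 = 0
  -3*Y**3 ↦ -3·1·1000·1 = -3000
  -2*Y**2*Z ↦ -2·1·100·0 = 0
  -3*Y*Z**2 ↦ -3·1·10·0 = 0
  2*Z**3 ↦ 2·1·1·0 = 0
Sum: F(1, 10, 0) = (-2) + (-10) + (200) + (0) + (0) + (-3000) + (0) + (0) + (0) = -2812.
Reducing mod 11: -2812 ≡ 4 (mod 11).
Since F(a, b, c) ≡ 4 ≠ 0 (mod 11), P does NOT lie on the curve.


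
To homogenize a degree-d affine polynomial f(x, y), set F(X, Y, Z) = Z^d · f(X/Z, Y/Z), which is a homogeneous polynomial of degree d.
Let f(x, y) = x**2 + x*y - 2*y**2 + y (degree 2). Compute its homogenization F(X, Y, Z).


F(X, Y, Z) = X**2 + X*Y - 2*Y**2 + Y*Z

deg(f) = 2.
Substitute x = X/Z, y = Y/Z into f, then multiply by Z^2.
  monomial 1·x^2·y^0 ↦ 1·X^2·Y^0·Z^0.
  monomial 1·x^1·y^1 ↦ 1·X^1·Y^1·Z^0.
  monomial -2·x^0·y^2 ↦ -2·X^0·Y^2·Z^0.
  monomial 1·x^0·y^1 ↦ 1·X^0·Y^1·Z^1.
Collecting: F(X, Y, Z) = X**2 + X*Y - 2*Y**2 + Y*Z.


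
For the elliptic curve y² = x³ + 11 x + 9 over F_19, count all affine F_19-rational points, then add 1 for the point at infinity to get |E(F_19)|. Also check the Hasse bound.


Affine points = {(0, 3), (0, 16), (2, 1), (2, 18), (6, 5), (6, 14), (7, 7), (7, 12), (8, 1), (8, 18), (9, 1), (9, 18), (10, 6), (10, 13), (11, 6), (11, 13), (12, 8), (12, 11), (14, 0), (16, 5), (16, 14), (17, 6), (17, 13), (18, 4), (18, 15)}; affine count = 25; |E(F_19)| = 26.

Discriminant check: Δ ∝ 4a³ + 27b² = 4·11³ + 27·9² = 4·1331 + 27·81 ≡ 6 (mod 19). Nonzero ⇒ E is nonsingular.
For each x ∈ F_19, compute rhs = x³ + 11·x + 9 mod 19, then count y ∈ F_19 with y² ≡ rhs.
  x = 0: rhs = 9, matching y values: 3, 16 (2 points).
  x = 1: rhs = 2, matching y values: none (0 points).
  x = 2: rhs = 1, matching y values: 1, 18 (2 points).
  x = 3: rhs = 12, matching y values: none (0 points).
  x = 4: rhs = 3, matching y values: none (0 points).
  x = 5: rhs = 18, matching y values: none (0 points).
  x = 6: rhs = 6, matching y values: 5, 14 (2 points).
  x = 7: rhs = 11, matching y values: 7, 12 (2 points).
  x = 8: rhs = 1, matching y values: 1, 18 (2 points).
  x = 9: rhs = 1, matching y values: 1, 18 (2 points).
  x = 10: rhs = 17, matching y values: 6, 13 (2 points).
  x = 11: rhs = 17, matching y values: 6, 13 (2 points).
  x = 12: rhs = 7, matching y values: 8, 11 (2 points).
  x = 13: rhs = 12, matching y values: none (0 points).
  x = 14: rhs = 0, matching y values: 0 (1 points).
  x = 15: rhs = 15, matching y values: none (0 points).
  x = 16: rhs = 6, matching y values: 5, 14 (2 points).
  x = 17: rhs = 17, matching y values: 6, 13 (2 points).
  x = 18: rhs = 16, matching y values: 4, 15 (2 points).
Total affine count: 25.
Full point count |E(F_19)| = 25 + 1 = 26.
Hasse bound: |26 − (19+1)| = |6| = 6 ≤ 2√19 ≈ 8.7178 ✓.


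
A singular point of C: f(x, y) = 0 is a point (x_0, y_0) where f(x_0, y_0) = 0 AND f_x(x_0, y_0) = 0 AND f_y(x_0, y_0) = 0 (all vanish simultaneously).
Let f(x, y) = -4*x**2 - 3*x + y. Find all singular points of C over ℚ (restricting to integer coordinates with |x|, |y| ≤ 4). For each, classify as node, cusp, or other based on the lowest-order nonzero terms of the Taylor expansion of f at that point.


No singular points in the scanned grid; C is smooth there.

Compute partial derivatives:
  f_x = -8*x - 3.
  f_y = 1.
f_y = 1 is a nonzero constant, so f_y never vanishes: no point (x, y) can satisfy f = f_x = f_y = 0. In particular no (x, y) ∈ {−4, ..., 4}² is singular; the curve is smooth.


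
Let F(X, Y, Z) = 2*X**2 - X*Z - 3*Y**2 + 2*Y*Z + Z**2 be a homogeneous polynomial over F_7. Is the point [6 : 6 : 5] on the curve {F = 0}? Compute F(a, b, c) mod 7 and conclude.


F(6,6,5) ≡ 5 (mod 7); P is NOT on the curve.

Evaluate F(6, 6, 5) term-by-term (mod 7).
  2*X**2 ↦ 2·36·1·1 = 72
  -X*Z ↦ -1·6·1·5 = -30
  -3*Y**2 ↦ -3·1·36·1 = -108
  2*Y*Z ↦ 2·1·6·5 = 60
  Z**2 ↦ 1·1·1·25 = 25
Sum: F(6, 6, 5) = (72) + (-30) + (-108) + (60) + (25) = 19.
Reducing mod 7: 19 ≡ 5 (mod 7).
Since F(a, b, c) ≡ 5 ≠ 0 (mod 7), P does NOT lie on the curve.


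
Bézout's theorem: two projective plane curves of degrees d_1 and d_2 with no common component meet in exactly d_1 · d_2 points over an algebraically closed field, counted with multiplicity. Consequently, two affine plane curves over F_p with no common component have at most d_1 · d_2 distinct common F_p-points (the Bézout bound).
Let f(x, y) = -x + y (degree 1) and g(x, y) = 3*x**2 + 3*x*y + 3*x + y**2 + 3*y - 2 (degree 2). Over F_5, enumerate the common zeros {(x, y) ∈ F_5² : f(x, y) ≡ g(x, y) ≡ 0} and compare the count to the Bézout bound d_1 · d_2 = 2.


Common zeros: ∅; count = 0; Bézout bound = 2.

deg(f) = 1, deg(g) = 2, so Bézout bound = 2.
Scan x ∈ F_5. For each x, list the y ∈ F_5 with f(x, y) ≡ 0 and those with g(x, y) ≡ 0 (mod 5); the common zeros in that column are the intersection.
  x = 0: f ≡ 0 at y ∈ {0}; g ≡ 0 at y ∈ ∅; common: ∅.
  x = 1: f ≡ 0 at y ∈ {1}; g ≡ 0 at y ∈ {2}; common: ∅.
  x = 2: f ≡ 0 at y ∈ {2}; g ≡ 0 at y ∈ ∅; common: ∅.
  x = 3: f ≡ 0 at y ∈ {3}; g ≡ 0 at y ∈ ∅; common: ∅.
  x = 4: f ≡ 0 at y ∈ {4}; g ≡ 0 at y ∈ ∅; common: ∅.
Collecting: common zeros = ∅, so the count is 0.
Comparison with the Bézout bound: 0 ≤ 2 = deg(f)·deg(g), as expected for curves with no common component (the affine F_5-count falls short of the bound because intersections may lie at infinity, over extension fields, or carry multiplicity).


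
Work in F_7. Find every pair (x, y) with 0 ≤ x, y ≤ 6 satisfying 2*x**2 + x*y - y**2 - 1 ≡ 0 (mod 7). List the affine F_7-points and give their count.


Affine F_7-points: {(2, 0), (2, 2), (3, 5), (4, 2), (5, 0), (5, 5)}; count = 6.

For each of the 49 pairs (x, y) ∈ F_7², evaluate f(x, y) mod 7. Record the zeros.
  x = 0: [0↦6, 1↦5, 2↦2, 3↦4, 4↦4, 5↦2, 6↦5]  zeros at y ∈ ∅
  x = 1: [0↦1, 1↦1, 2↦6, 3↦2, 4↦3, 5↦2, 6↦6]  zeros at y ∈ ∅
  x = 2: [0↦0, 1↦1, 2↦0, 3↦4, 4↦6, 5↦6, 6↦4]  zeros at y ∈ {0, 2}
  x = 3: [0↦3, 1↦5, 2↦5, 3↦3, 4↦6, 5↦0, 6↦6]  zeros at y ∈ {5}
  x = 4: [0↦3, 1↦6, 2↦0, 3↦6, 4↦3, 5↦5, 6↦5]  zeros at y ∈ {2}
  x = 5: [0↦0, 1↦4, 2↦6, 3↦6, 4↦4, 5↦0, 6↦1]  zeros at y ∈ {0, 5}
  x = 6: [0↦1, 1↦6, 2↦2, 3↦3, 4↦2, 5↦6, 6↦1]  zeros at y ∈ ∅
Collecting zeros: affine points = {(2, 0), (2, 2), (3, 5), (4, 2), (5, 0), (5, 5)}.
Total count |C(F_7)_aff| = 6.


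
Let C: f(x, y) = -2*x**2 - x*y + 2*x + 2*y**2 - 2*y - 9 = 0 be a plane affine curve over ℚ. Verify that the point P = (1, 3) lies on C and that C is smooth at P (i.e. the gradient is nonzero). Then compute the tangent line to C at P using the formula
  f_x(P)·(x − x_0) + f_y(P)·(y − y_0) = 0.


Tangent line at P: -5*x + 9*y - 22 = 0.

Step 1: f(1, 3) = 0, so P lies on C.
Step 2: partial derivatives
  f_x(x, y) = -4*x - y + 2, f_y(x, y) = -x + 4*y - 2.
  f_x(P) = -5, f_y(P) = 9 (gradient nonzero, so P is smooth).
Step 3: tangent line at P: -5·(x − 1) + 9·(y − 3) = 0.
Expanding: -5*x + 9*y - 22 = 0.


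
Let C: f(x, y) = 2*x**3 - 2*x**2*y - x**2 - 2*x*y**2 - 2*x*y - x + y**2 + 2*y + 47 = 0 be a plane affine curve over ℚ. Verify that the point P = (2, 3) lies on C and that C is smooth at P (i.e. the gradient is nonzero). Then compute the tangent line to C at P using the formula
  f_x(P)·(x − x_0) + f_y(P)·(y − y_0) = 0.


Tangent line at P: -29*x - 28*y + 142 = 0.

Step 1: f(2, 3) = 0, so P lies on C.
Step 2: partial derivatives
  f_x(x, y) = 6*x**2 - 4*x*y - 2*x - 2*y**2 - 2*y - 1, f_y(x, y) = -2*x**2 - 4*x*y - 2*x + 2*y + 2.
  f_x(P) = -29, f_y(P) = -28 (gradient nonzero, so P is smooth).
Step 3: tangent line at P: -29·(x − 2) + -28·(y − 3) = 0.
Expanding: -29*x - 28*y + 142 = 0.


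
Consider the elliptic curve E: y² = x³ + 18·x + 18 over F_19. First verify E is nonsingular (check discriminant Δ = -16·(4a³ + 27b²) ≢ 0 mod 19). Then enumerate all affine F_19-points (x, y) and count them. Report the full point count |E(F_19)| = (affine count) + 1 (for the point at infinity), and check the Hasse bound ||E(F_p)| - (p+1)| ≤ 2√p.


Affine points = {(2, 9), (2, 10), (3, 2), (3, 17), (5, 9), (5, 10), (6, 0), (8, 3), (8, 16), (9, 4), (9, 15), (10, 1), (10, 18), (12, 9), (12, 10), (13, 6), (13, 13)}; affine count = 17; |E(F_19)| = 18.

Discriminant check: Δ ∝ 4a³ + 27b² = 4·18³ + 27·18² = 4·5832 + 27·324 ≡ 4 (mod 19). Nonzero ⇒ E is nonsingular.
For each x ∈ F_19, compute rhs = x³ + 18·x + 18 mod 19, then count y ∈ F_19 with y² ≡ rhs.
  x = 0: rhs = 18, matching y values: none (0 points).
  x = 1: rhs = 18, matching y values: none (0 points).
  x = 2: rhs = 5, matching y values: 9, 10 (2 points).
  x = 3: rhs = 4, matching y values: 2, 17 (2 points).
  x = 4: rhs = 2, matching y values: none (0 points).
  x = 5: rhs = 5, matching y values: 9, 10 (2 points).
  x = 6: rhs = 0, matching y values: 0 (1 points).
  x = 7: rhs = 12, matching y values: none (0 points).
  x = 8: rhs = 9, matching y values: 3, 16 (2 points).
  x = 9: rhs = 16, matching y values: 4, 15 (2 points).
  x = 10: rhs = 1, matching y values: 1, 18 (2 points).
  x = 11: rhs = 8, matching y values: none (0 points).
  x = 12: rhs = 5, matching y values: 9, 10 (2 points).
  x = 13: rhs = 17, matching y values: 6, 13 (2 points).
  x = 14: rhs = 12, matching y values: none (0 points).
  x = 15: rhs = 15, matching y values: none (0 points).
  x = 16: rhs = 13, matching y values: none (0 points).
  x = 17: rhs = 12, matching y values: none (0 points).
  x = 18: rhs = 18, matching y values: none (0 points).
Total affine count: 17.
Full point count |E(F_19)| = 17 + 1 = 18.
Hasse bound: |18 − (19+1)| = |-2| = 2 ≤ 2√19 ≈ 8.7178 ✓.


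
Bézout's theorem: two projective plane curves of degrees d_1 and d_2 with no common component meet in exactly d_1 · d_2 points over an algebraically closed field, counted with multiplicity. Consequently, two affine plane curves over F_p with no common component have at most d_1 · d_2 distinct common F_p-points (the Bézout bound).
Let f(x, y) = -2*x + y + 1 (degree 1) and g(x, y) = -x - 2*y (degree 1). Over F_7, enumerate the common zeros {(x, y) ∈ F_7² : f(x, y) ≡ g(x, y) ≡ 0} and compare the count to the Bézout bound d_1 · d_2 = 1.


Common zeros: {(6, 4)}; count = 1; Bézout bound = 1.

deg(f) = 1, deg(g) = 1, so Bézout bound = 1.
Scan x ∈ F_7. For each x, list the y ∈ F_7 with f(x, y) ≡ 0 and those with g(x, y) ≡ 0 (mod 7); the common zeros in that column are the intersection.
  x = 0: f ≡ 0 at y ∈ {6}; g ≡ 0 at y ∈ {0}; common: ∅.
  x = 1: f ≡ 0 at y ∈ {1}; g ≡ 0 at y ∈ {3}; common: ∅.
  x = 2: f ≡ 0 at y ∈ {3}; g ≡ 0 at y ∈ {6}; common: ∅.
  x = 3: f ≡ 0 at y ∈ {5}; g ≡ 0 at y ∈ {2}; common: ∅.
  x = 4: f ≡ 0 at y ∈ {0}; g ≡ 0 at y ∈ {5}; common: ∅.
  x = 5: f ≡ 0 at y ∈ {2}; g ≡ 0 at y ∈ {1}; common: ∅.
  x = 6: f ≡ 0 at y ∈ {4}; g ≡ 0 at y ∈ {4}; common: {4}.
Collecting: common zeros = {(6, 4)}, so the count is 1.
Comparison with the Bézout bound: 1 ≤ 1 = deg(f)·deg(g), as expected for curves with no common component (the bound is attained).


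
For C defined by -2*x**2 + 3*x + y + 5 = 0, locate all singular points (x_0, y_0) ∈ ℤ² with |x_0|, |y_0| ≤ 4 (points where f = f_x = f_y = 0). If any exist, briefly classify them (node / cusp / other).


No singular points in the scanned grid; C is smooth there.

Compute partial derivatives:
  f_x = 3 - 4*x.
  f_y = 1.
f_y = 1 is a nonzero constant, so f_y never vanishes: no point (x, y) can satisfy f = f_x = f_y = 0. In particular no (x, y) ∈ {−4, ..., 4}² is singular; the curve is smooth.
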